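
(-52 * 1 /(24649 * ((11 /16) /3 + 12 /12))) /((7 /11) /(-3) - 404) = 0.00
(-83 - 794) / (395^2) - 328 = -51177077 / 156025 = -328.01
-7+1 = -6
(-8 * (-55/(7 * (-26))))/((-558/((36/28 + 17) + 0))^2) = -901120/347093019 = -0.00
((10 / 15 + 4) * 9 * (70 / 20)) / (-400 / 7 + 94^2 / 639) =-657531 / 193748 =-3.39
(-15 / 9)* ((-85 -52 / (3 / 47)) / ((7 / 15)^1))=3213.10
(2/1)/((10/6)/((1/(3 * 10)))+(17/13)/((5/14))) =65/1744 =0.04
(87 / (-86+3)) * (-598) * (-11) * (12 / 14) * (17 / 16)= -14593293 / 2324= -6279.39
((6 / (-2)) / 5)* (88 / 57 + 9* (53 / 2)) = -5473 / 38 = -144.03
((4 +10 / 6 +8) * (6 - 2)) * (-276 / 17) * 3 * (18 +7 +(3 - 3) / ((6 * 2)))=-1131600 / 17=-66564.71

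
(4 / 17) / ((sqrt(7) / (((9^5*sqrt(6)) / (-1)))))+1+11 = -12851.24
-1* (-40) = 40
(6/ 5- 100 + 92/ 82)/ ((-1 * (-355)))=-20024/ 72775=-0.28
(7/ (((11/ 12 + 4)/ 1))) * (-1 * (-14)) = 1176/ 59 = 19.93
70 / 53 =1.32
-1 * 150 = -150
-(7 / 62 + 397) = -24621 / 62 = -397.11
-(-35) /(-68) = -35 /68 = -0.51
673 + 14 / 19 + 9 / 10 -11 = 126091 / 190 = 663.64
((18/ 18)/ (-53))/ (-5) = 1/ 265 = 0.00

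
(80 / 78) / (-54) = -20 / 1053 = -0.02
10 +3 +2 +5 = 20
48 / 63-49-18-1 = -1412 / 21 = -67.24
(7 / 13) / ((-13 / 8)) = -56 / 169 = -0.33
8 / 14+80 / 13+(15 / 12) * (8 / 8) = 2903 / 364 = 7.98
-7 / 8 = -0.88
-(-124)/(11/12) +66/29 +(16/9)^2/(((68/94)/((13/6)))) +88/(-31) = 5889794582/40851459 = 144.18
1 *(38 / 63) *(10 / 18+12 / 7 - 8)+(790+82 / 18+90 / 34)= 53556446 / 67473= 793.75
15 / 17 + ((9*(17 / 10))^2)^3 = 218070809717793 / 17000000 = 12827694.69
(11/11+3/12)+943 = 3777/4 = 944.25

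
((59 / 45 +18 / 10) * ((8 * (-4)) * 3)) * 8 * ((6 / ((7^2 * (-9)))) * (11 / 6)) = 11264 / 189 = 59.60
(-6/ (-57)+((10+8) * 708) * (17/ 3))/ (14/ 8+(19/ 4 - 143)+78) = -2744212/ 2223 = -1234.46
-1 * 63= -63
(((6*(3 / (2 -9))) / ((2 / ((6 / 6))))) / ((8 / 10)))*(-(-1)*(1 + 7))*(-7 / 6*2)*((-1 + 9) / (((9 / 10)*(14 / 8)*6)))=1600 / 63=25.40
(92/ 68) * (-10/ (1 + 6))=-230/ 119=-1.93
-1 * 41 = -41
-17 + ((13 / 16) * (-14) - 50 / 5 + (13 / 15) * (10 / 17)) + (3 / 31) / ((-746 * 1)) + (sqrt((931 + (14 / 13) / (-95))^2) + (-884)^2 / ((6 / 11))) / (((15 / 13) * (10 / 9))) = 12528592642063811 / 11204547000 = 1118170.39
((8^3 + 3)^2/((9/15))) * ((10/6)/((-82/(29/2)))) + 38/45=-320478131/2460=-130275.66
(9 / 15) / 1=3 / 5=0.60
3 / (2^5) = 0.09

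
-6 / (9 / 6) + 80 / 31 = -44 / 31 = -1.42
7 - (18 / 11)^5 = -762211 / 161051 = -4.73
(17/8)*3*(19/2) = 969/16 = 60.56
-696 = -696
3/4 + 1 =1.75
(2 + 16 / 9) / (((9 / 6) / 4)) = 272 / 27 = 10.07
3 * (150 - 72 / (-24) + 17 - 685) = -1545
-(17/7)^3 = -14.32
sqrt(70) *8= 8 *sqrt(70)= 66.93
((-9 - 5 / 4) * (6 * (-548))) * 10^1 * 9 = 3033180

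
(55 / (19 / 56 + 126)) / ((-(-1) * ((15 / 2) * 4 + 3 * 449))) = 616 / 1948455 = 0.00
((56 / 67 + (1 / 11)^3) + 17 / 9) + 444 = 358538728 / 802593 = 446.73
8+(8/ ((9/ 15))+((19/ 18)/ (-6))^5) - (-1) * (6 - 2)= 25.33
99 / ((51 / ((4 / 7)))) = 132 / 119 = 1.11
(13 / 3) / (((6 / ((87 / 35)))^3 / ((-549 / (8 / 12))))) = -174064293 / 686000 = -253.74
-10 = -10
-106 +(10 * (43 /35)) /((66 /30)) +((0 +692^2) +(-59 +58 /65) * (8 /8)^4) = 2395920911 /5005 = 478705.48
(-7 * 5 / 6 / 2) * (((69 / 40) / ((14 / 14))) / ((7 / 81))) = -58.22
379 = 379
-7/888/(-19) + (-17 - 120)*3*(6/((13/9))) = -374457077/219336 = -1707.23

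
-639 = -639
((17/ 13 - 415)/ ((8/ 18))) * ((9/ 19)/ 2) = -217809/ 988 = -220.45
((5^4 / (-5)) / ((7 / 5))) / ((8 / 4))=-625 / 14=-44.64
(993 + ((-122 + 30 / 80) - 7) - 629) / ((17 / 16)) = 3766 / 17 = 221.53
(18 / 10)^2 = 81 / 25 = 3.24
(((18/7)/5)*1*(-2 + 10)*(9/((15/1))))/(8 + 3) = 0.22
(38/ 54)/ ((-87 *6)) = -19/ 14094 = -0.00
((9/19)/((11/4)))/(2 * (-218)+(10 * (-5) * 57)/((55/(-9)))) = 18/3173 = 0.01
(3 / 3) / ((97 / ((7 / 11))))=7 / 1067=0.01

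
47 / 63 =0.75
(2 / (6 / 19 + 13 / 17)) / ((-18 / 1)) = -323 / 3141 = -0.10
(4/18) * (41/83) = 82/747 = 0.11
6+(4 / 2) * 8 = 22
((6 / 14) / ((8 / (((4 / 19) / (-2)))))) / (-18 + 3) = 1 / 2660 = 0.00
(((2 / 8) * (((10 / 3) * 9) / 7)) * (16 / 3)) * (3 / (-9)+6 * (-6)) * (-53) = 231080 / 21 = 11003.81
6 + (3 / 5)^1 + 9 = 78 / 5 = 15.60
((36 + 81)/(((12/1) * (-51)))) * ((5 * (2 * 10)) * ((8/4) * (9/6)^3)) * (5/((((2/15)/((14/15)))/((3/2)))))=-921375/136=-6774.82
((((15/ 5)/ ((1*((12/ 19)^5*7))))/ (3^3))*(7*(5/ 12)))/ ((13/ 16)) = 12380495/ 21835008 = 0.57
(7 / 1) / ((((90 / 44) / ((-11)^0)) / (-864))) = -14784 / 5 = -2956.80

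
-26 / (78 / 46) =-46 / 3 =-15.33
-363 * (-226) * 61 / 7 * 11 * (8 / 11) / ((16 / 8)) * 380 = 7606563360 / 7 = 1086651908.57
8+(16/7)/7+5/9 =3917/441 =8.88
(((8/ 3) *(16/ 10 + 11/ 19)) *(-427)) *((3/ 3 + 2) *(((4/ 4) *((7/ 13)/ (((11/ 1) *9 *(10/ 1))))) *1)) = -274988/ 67925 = -4.05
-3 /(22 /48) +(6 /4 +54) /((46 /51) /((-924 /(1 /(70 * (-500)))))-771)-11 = -123216831040561 /6994026269747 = -17.62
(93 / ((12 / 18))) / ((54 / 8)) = 62 / 3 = 20.67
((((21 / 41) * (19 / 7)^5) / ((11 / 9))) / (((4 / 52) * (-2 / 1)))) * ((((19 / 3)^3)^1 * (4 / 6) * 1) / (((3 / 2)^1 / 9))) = -441572639066 / 1082851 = -407787.07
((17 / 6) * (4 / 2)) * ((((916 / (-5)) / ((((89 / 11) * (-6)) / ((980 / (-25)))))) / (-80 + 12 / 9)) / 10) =2098327 / 1969125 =1.07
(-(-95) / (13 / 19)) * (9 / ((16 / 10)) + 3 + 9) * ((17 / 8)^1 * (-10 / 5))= -4326585 / 416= -10400.44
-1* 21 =-21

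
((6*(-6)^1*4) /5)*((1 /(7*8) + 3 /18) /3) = -62 /35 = -1.77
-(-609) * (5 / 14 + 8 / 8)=1653 / 2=826.50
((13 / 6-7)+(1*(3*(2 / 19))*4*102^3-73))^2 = 23349392168196241 / 12996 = 1796659908294.57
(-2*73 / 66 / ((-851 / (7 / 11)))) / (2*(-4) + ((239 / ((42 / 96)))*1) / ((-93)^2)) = -10312491 / 49479624920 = -0.00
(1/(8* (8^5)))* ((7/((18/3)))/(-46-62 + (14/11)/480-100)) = -385/17993334784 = -0.00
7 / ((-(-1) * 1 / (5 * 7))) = 245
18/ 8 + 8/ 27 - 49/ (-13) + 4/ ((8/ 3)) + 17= 34841/ 1404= 24.82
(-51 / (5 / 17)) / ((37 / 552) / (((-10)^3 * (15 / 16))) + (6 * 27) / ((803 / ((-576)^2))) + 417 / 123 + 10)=-2954328943500 / 1140620216464349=-0.00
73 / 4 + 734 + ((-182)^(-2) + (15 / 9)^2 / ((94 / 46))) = 5279580745 / 7005726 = 753.61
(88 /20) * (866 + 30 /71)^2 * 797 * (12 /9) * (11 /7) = 417072749661568 /75615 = 5515740919.94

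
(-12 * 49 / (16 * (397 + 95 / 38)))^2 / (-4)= -21609 / 10214416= -0.00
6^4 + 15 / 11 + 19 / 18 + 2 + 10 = 259463 / 198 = 1310.42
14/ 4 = 7/ 2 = 3.50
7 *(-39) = -273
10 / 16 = 0.62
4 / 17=0.24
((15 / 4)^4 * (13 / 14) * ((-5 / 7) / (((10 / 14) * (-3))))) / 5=43875 / 3584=12.24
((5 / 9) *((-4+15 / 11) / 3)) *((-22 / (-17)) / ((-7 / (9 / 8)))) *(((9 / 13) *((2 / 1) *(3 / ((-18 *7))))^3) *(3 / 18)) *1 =-145 / 114614136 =-0.00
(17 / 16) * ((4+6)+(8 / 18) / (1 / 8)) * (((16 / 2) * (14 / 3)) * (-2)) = -29036 / 27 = -1075.41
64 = 64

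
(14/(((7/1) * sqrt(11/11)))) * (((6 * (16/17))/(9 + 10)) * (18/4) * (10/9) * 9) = 8640/323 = 26.75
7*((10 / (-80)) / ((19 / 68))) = -119 / 38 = -3.13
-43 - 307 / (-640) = -27213 / 640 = -42.52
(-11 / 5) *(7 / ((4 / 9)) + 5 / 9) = -35.87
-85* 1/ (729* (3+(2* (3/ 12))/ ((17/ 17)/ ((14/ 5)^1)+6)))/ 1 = -7565/ 199746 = -0.04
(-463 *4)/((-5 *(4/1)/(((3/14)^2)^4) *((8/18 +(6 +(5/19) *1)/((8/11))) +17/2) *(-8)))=-519454053/177220128789760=-0.00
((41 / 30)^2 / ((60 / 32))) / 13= 3362 / 43875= 0.08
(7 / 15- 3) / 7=-38 / 105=-0.36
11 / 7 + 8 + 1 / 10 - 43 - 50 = -5833 / 70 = -83.33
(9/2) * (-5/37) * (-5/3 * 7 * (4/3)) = 350/37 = 9.46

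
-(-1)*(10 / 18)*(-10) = -50 / 9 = -5.56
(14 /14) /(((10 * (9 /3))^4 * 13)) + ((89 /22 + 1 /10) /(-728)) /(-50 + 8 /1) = 770039 /5675670000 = 0.00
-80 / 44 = -20 / 11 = -1.82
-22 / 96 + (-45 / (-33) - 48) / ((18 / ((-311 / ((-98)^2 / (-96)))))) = -10501273 / 1267728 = -8.28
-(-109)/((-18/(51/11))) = -1853/66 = -28.08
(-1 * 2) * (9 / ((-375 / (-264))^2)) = -139392 / 15625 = -8.92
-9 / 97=-0.09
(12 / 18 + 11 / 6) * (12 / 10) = 3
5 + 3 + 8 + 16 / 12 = 52 / 3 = 17.33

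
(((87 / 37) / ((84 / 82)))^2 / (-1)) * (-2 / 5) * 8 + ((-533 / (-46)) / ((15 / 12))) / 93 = 12167305222 / 717431295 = 16.96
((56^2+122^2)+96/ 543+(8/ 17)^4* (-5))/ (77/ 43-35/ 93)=272344626629547/ 21375863614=12740.75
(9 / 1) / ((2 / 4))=18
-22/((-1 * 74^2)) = 11/2738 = 0.00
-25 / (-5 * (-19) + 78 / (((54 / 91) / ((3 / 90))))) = -6750 / 26833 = -0.25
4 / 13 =0.31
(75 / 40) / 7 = 15 / 56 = 0.27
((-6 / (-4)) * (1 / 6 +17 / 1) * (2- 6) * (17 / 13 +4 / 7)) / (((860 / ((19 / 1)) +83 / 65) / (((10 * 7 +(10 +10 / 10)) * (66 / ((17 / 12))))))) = -15693.73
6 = 6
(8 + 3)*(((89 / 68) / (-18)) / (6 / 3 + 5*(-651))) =979 / 3981672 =0.00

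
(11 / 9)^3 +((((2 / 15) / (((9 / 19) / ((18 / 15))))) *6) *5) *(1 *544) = 20099839 / 3645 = 5514.36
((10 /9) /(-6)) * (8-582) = 2870 /27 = 106.30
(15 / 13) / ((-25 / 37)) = -111 / 65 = -1.71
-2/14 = -1/7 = -0.14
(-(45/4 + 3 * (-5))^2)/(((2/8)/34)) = -3825/2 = -1912.50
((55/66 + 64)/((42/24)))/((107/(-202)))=-157156/2247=-69.94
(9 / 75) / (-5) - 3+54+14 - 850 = -98128 / 125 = -785.02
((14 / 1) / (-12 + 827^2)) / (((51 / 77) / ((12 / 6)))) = 2156 / 34879767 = 0.00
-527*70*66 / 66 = -36890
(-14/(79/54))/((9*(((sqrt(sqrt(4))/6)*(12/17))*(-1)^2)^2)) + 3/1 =-5595/158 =-35.41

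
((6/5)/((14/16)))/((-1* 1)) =-48/35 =-1.37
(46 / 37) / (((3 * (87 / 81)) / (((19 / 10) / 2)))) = 3933 / 10730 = 0.37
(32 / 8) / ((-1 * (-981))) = 4 / 981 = 0.00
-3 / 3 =-1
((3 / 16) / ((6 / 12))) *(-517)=-1551 / 8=-193.88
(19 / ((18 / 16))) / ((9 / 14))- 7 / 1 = 1561 / 81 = 19.27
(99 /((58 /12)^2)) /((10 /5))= 1782 /841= 2.12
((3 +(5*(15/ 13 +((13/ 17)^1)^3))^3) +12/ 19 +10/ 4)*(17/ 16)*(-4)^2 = 5139492380834466797/ 582378085719326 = 8825.01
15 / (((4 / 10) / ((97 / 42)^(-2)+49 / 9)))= 11922925 / 56454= 211.20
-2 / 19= -0.11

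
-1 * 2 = -2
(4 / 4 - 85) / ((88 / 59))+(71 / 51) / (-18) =-284741 / 5049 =-56.40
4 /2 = 2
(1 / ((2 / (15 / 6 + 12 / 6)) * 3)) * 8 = 6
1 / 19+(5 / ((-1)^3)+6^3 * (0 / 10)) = -94 / 19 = -4.95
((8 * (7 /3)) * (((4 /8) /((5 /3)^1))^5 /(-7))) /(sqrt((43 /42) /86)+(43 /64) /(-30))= -0.07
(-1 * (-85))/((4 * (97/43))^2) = 157165/150544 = 1.04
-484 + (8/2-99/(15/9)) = -2697/5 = -539.40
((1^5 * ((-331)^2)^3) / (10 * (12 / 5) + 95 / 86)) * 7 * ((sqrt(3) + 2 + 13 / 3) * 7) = 5541948605353576934 * sqrt(3) / 2159 + 105297023501717961746 / 6477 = 20703077531873026.13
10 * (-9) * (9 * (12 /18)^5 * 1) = -320 /3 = -106.67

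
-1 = -1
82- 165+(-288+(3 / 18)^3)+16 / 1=-76679 / 216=-355.00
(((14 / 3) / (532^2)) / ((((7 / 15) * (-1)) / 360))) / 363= -75 / 2140369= -0.00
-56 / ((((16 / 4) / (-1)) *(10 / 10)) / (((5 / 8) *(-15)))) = -525 / 4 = -131.25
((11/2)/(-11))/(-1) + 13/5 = 31/10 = 3.10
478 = 478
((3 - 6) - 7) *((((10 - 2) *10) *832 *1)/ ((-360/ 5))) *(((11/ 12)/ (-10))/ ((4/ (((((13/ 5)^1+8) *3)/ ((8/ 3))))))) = -7579/ 3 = -2526.33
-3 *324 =-972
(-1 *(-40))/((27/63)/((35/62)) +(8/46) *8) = 18.60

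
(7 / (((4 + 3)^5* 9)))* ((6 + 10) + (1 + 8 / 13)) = 229 / 280917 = 0.00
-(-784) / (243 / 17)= 13328 / 243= 54.85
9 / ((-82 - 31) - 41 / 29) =-87 / 1106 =-0.08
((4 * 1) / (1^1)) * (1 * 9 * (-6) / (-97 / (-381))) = -82296 / 97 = -848.41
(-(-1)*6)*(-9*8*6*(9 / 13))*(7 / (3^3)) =-6048 / 13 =-465.23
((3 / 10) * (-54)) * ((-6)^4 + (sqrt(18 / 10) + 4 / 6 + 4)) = -105354 / 5-243 * sqrt(5) / 25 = -21092.53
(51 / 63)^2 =289 / 441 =0.66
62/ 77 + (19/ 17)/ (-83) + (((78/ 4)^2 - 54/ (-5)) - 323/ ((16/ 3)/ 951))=-497195579697/ 8691760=-57203.10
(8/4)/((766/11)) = 11/383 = 0.03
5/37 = 0.14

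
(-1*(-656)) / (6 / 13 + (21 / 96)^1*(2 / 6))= 1227.42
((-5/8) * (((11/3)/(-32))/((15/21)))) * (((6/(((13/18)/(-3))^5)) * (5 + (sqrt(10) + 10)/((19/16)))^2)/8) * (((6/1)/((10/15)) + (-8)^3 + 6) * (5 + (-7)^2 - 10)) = 6161107572649260 * sqrt(10)/134036773 + 408233779703431605/1072294184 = 526067240.53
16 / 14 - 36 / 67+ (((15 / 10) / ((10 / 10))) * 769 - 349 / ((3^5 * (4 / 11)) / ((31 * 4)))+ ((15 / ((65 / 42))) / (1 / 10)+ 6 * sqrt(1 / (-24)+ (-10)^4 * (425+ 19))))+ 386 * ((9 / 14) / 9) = 2337477761 / 2963142+ sqrt(639359994) / 2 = 13431.64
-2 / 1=-2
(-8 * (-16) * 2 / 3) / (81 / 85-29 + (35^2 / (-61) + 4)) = -1.93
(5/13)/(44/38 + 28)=95/7202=0.01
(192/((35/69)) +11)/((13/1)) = 13633/455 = 29.96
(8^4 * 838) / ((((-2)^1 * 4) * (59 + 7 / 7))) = -107264 / 15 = -7150.93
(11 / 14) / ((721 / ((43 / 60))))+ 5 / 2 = 1514573 / 605640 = 2.50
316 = 316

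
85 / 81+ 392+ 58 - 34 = 33781 / 81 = 417.05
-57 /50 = -1.14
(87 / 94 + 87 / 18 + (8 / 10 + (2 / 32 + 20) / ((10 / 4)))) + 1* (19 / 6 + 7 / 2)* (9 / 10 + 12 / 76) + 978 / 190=151061 / 5640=26.78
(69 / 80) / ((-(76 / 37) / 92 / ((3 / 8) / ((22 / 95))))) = -176157 / 2816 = -62.56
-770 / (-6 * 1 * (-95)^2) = 77 / 5415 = 0.01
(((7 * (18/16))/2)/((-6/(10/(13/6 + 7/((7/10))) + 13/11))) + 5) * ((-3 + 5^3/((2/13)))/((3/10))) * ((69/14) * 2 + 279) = 258318468365/89936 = 2872247.69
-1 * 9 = -9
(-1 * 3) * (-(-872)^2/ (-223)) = -2281152/ 223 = -10229.38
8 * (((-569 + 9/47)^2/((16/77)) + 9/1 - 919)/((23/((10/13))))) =275001285860/660491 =416358.87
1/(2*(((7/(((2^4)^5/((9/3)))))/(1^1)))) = 524288/21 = 24966.10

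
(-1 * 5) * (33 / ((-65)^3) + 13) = -3570092 / 54925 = -65.00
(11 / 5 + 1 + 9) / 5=61 / 25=2.44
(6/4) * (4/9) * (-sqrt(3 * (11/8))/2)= -sqrt(66)/12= -0.68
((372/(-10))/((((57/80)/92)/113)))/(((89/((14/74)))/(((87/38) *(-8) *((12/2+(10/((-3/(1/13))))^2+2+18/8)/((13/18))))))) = 788342764667136/2611734281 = 301846.47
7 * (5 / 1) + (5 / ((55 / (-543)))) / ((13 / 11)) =-88 / 13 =-6.77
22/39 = 0.56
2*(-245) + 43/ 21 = -10247/ 21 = -487.95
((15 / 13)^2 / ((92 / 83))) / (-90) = -415 / 31096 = -0.01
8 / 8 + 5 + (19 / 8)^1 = 67 / 8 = 8.38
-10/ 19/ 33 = -0.02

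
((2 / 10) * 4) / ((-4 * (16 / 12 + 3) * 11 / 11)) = -3 / 65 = -0.05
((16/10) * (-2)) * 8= -128/5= -25.60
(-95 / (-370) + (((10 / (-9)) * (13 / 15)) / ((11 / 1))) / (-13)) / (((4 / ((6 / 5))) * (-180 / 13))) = -75283 / 13186800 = -0.01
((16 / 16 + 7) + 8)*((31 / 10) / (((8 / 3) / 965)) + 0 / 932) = 17949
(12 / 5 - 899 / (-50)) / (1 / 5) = 1019 / 10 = 101.90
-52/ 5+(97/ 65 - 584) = -38539/ 65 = -592.91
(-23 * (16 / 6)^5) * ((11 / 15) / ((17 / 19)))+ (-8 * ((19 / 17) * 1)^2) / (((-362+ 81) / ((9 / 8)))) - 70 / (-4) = -1494521800519 / 592013610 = -2524.47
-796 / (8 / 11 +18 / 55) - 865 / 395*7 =-1764429 / 2291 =-770.16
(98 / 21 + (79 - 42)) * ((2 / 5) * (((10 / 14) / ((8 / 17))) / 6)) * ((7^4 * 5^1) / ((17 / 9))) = 214375 / 8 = 26796.88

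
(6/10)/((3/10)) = 2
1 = 1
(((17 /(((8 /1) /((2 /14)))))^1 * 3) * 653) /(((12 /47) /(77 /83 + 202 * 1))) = 8787784721 /18592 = 472664.84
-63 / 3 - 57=-78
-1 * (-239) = 239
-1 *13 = -13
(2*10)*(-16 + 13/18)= -2750/9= -305.56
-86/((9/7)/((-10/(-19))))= -6020/171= -35.20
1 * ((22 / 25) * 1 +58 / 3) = 1516 / 75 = 20.21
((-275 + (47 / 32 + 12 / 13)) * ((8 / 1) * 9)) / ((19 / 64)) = -16330320 / 247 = -66114.66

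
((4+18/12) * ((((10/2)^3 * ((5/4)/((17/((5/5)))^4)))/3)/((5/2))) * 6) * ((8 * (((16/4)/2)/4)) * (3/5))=1650/83521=0.02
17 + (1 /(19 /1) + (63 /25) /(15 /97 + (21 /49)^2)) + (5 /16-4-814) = -403890381 /509200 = -793.19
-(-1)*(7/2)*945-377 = 5861/2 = 2930.50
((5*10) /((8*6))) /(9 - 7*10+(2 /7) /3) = -175 /10232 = -0.02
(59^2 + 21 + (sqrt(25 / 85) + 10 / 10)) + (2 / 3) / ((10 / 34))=sqrt(85) / 17 + 52579 / 15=3505.81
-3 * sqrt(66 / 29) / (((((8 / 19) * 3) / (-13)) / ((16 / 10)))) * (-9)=-2223 * sqrt(1914) / 145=-670.72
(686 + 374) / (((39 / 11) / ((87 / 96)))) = 84535 / 312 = 270.95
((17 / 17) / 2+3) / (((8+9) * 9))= 7 / 306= 0.02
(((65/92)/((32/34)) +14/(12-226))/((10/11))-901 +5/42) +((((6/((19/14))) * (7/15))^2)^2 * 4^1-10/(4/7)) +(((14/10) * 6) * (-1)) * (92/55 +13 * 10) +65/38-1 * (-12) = -11483333153407288973/5926905248880000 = -1937.49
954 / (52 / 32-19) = -7632 / 139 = -54.91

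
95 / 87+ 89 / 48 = 2.95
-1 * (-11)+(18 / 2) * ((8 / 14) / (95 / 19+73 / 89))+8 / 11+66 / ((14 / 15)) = 1661754 / 19943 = 83.33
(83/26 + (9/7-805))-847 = -299849/182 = -1647.52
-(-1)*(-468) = -468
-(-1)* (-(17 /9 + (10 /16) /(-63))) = -947 /504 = -1.88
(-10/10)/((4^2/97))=-97/16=-6.06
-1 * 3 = -3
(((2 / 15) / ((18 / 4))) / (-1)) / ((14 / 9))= -2 / 105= -0.02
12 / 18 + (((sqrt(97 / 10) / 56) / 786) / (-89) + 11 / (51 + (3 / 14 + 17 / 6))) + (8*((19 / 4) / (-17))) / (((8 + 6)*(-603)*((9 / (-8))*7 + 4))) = 2196859387 / 2524770045- sqrt(970) / 39174240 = 0.87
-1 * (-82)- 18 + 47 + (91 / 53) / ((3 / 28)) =20197 / 159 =127.03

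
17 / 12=1.42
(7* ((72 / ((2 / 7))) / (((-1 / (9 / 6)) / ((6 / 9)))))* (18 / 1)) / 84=-378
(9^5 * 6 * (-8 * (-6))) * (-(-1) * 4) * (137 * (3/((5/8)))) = 223664385024/5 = 44732877004.80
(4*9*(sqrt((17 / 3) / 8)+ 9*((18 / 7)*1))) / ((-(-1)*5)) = 3*sqrt(102) / 5+ 5832 / 35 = 172.69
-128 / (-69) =1.86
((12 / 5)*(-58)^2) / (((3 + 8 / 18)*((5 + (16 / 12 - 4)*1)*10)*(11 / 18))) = 9809424 / 59675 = 164.38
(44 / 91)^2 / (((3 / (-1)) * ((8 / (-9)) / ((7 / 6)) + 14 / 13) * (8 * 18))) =-121 / 70434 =-0.00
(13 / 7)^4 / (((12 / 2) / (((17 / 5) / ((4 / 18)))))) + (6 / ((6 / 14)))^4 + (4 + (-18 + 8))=1845904811 / 48020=38440.33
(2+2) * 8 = 32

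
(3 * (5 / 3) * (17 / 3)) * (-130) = -11050 / 3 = -3683.33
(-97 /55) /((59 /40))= -776 /649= -1.20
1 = 1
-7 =-7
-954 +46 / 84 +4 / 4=-952.45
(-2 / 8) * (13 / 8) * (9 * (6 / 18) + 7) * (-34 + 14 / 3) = 715 / 6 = 119.17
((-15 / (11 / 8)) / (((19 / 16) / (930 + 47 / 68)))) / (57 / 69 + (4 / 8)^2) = -931584640 / 117249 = -7945.35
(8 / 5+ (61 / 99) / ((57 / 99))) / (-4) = -761 / 1140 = -0.67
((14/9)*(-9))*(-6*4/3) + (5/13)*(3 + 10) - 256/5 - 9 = 284/5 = 56.80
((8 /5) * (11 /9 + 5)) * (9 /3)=448 /15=29.87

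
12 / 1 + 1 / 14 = 169 / 14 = 12.07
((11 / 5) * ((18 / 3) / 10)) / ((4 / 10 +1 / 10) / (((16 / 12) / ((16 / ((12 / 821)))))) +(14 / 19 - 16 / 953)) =1195062 / 372298075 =0.00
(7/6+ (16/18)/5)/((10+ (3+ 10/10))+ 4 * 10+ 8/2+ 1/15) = 0.02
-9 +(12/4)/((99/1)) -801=-809.97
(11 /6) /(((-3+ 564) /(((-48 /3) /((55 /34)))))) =-16 /495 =-0.03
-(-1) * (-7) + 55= 48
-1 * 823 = -823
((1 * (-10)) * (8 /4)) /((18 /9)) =-10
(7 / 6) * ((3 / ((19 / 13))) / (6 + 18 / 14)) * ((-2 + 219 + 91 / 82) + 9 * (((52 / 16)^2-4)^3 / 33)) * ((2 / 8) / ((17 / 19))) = 347356835735 / 12812845056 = 27.11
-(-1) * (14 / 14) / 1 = 1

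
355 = 355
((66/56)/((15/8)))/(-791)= -22/27685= -0.00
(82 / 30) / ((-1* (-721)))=41 / 10815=0.00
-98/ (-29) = 98/ 29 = 3.38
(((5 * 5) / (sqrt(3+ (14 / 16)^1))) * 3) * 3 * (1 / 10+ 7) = 3195 * sqrt(62) / 31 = 811.53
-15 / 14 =-1.07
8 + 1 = 9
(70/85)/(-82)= -7/697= -0.01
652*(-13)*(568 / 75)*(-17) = 81844256 / 75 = 1091256.75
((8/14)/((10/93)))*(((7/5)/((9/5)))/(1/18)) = 372/5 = 74.40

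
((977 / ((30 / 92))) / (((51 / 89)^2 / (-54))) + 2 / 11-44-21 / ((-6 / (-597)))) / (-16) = 15731183793 / 508640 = 30927.93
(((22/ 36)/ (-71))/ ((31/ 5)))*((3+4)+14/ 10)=-0.01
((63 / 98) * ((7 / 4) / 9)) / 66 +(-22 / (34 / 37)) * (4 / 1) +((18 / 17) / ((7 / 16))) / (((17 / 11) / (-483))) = -130029215 / 152592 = -852.14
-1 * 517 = -517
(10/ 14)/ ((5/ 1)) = 1/ 7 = 0.14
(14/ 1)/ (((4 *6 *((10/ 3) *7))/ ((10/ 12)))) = 1/ 48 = 0.02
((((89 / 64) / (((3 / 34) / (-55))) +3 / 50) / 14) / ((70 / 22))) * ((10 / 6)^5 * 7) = -572063525 / 326592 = -1751.62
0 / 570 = 0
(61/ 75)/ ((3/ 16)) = 4.34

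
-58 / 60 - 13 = -419 / 30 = -13.97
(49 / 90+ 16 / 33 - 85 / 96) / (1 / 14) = 15953 / 7920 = 2.01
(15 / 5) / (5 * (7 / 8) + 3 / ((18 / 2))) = 72 / 113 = 0.64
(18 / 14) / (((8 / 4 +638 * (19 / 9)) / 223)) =18063 / 84980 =0.21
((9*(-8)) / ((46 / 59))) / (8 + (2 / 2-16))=2124 / 161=13.19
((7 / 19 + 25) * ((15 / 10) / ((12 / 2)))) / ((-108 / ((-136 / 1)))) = 4097 / 513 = 7.99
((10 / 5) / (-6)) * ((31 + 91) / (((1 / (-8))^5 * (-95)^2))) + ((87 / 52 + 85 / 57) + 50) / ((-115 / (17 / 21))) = 100151642651 / 680015700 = 147.28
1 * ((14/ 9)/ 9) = 14/ 81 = 0.17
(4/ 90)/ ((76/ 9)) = 1/ 190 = 0.01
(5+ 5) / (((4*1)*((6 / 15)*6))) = 25 / 24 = 1.04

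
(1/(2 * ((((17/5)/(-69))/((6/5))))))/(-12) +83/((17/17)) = 5713/68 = 84.01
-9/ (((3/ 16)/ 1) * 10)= -4.80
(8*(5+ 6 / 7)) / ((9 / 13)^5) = 121784104 / 413343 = 294.63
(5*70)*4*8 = 11200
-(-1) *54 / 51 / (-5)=-18 / 85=-0.21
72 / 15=4.80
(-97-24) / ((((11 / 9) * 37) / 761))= -2036.19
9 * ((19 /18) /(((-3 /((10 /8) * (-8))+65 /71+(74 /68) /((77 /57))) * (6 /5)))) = 44146025 /11270172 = 3.92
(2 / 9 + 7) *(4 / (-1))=-260 / 9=-28.89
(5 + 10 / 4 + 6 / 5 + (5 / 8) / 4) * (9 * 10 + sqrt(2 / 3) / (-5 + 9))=798.87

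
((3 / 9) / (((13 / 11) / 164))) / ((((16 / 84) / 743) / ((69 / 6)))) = 53949973 / 26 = 2074998.96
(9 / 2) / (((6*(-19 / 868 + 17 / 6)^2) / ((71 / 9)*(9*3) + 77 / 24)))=2199103389 / 107194082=20.52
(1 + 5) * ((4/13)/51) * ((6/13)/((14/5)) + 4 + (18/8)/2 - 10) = -0.17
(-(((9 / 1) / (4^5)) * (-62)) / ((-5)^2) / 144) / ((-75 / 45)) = -93 / 1024000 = -0.00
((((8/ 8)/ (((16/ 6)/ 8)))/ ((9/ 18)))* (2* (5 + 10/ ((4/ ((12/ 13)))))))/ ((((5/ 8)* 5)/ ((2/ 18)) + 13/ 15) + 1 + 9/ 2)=136800/ 53807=2.54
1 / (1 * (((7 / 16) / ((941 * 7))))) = 15056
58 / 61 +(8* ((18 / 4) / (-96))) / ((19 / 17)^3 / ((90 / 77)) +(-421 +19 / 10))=42910649083 / 45087614176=0.95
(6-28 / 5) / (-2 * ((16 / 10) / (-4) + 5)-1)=-2 / 51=-0.04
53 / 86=0.62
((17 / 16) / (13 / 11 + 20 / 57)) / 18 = 3553 / 92256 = 0.04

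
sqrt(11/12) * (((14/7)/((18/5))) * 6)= 5 * sqrt(33)/9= 3.19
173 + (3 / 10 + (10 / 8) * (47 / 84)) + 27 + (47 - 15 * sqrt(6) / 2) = 229.63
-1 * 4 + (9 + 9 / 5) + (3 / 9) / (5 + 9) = 1433 / 210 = 6.82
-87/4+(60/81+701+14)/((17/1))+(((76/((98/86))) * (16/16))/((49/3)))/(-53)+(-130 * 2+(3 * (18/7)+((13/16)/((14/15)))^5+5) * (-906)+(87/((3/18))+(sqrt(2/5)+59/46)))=-1844110697939848182559/157770748948119552+sqrt(10)/5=-11687.91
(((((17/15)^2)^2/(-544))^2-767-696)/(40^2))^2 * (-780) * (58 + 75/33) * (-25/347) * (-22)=-42353014892807891113970814761103353/679809123532800000000000000000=-62301.33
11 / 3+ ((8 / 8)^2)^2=4.67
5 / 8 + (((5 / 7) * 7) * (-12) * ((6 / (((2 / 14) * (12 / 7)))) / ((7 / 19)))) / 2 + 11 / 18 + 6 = -143119 / 72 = -1987.76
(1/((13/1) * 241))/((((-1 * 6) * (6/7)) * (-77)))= 1/1240668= 0.00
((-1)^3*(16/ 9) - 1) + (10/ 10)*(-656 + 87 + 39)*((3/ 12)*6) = -7180/ 9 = -797.78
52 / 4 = 13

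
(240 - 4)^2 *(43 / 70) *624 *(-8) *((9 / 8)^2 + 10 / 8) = -2148250416 / 5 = -429650083.20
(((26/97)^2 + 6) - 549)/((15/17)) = -86842987/141135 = -615.32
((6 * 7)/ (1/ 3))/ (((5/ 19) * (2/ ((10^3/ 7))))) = 34200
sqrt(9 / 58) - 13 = -13 + 3* sqrt(58) / 58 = -12.61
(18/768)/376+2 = 96259/48128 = 2.00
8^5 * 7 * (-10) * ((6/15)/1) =-917504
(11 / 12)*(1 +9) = 55 / 6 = 9.17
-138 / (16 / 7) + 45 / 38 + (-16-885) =-145949 / 152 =-960.19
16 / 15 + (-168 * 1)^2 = 423376 / 15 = 28225.07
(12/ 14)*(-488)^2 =1428864/ 7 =204123.43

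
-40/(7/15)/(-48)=25/14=1.79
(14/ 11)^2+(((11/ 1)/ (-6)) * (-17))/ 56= 88483/ 40656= 2.18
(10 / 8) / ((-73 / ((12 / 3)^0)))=-5 / 292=-0.02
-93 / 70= -1.33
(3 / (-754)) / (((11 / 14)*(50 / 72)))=-0.01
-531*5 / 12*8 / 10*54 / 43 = -9558 / 43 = -222.28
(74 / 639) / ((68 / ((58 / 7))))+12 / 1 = 913565 / 76041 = 12.01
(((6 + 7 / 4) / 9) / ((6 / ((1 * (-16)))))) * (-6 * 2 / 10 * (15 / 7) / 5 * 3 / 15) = 124 / 525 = 0.24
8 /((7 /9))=72 /7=10.29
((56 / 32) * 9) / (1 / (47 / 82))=2961 / 328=9.03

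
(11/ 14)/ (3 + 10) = 11/ 182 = 0.06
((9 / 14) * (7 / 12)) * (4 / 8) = 3 / 16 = 0.19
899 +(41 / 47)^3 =93405798 / 103823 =899.66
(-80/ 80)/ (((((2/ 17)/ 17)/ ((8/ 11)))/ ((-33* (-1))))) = -3468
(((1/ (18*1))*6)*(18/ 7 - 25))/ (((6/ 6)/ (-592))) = 92944/ 21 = 4425.90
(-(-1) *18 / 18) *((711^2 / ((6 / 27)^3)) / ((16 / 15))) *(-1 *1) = -5527872135 / 128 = -43186501.05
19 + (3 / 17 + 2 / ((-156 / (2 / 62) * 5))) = 3941323 / 205530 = 19.18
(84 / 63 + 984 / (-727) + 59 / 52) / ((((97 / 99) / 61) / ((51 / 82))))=133769889 / 3099928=43.15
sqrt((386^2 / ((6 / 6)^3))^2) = 148996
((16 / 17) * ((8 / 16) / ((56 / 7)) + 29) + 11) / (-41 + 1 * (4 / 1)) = -652 / 629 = -1.04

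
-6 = -6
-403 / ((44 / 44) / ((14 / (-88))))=2821 / 44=64.11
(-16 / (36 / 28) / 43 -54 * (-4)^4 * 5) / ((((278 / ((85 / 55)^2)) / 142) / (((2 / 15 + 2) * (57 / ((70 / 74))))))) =-12347470797250048 / 1139066775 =-10839988.55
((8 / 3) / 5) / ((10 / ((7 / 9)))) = 28 / 675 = 0.04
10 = 10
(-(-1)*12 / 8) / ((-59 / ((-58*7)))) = 10.32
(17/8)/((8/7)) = 119/64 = 1.86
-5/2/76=-5/152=-0.03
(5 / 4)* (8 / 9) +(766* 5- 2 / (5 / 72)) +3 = 171239 / 45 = 3805.31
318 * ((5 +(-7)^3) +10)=-104304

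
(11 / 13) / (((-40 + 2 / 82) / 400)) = -16400 / 1937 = -8.47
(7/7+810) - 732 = 79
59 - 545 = -486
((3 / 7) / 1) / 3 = 1 / 7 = 0.14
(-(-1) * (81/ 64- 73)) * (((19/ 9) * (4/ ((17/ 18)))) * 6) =-261687/ 68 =-3848.34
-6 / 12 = -1 / 2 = -0.50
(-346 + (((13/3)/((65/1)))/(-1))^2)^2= 6060466801/50625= 119712.92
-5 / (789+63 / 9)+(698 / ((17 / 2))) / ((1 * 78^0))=1111131 / 13532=82.11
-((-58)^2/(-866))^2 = -2829124/187489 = -15.09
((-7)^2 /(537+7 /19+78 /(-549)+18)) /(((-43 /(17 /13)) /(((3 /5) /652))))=-8689023 /3518067461480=-0.00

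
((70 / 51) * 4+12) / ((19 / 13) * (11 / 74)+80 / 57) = 16303976 / 1510841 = 10.79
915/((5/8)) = 1464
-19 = -19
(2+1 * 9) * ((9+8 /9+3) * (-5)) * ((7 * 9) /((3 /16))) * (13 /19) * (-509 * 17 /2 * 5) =200950349600 /57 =3525444729.82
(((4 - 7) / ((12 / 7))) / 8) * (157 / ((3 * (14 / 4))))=-3.27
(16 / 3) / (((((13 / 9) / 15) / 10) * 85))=1440 / 221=6.52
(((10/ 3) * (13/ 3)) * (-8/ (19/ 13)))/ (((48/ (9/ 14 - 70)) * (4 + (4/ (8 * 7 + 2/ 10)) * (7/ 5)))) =230559095/ 8273664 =27.87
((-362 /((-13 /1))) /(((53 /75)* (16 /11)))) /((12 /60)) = 746625 /5512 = 135.45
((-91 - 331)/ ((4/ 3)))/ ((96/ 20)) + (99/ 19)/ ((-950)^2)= -4522652729/ 68590000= -65.94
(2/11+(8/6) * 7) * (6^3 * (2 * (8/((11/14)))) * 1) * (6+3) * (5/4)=56972160/121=470844.30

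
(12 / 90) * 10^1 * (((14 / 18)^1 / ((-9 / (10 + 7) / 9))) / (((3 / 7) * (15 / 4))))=-13328 / 1215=-10.97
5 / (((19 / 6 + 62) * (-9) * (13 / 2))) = -0.00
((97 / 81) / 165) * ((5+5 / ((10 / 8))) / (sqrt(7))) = 97 * sqrt(7) / 10395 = 0.02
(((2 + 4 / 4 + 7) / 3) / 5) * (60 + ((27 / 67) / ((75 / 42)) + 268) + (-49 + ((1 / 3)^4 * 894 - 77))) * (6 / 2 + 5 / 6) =545.00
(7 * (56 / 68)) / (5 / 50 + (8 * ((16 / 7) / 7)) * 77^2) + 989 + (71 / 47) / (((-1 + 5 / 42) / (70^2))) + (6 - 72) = -34246348140611 / 4578747003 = -7479.41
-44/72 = -11/18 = -0.61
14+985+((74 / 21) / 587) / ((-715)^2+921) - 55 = 2979841606261 / 3156611871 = 944.00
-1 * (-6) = 6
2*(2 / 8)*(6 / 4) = 3 / 4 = 0.75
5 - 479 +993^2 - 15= 985560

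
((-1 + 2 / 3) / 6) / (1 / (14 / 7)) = -1 / 9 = -0.11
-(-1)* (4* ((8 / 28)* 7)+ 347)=355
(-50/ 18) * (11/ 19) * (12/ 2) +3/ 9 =-177/ 19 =-9.32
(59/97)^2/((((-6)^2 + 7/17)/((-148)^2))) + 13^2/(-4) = 4200567133/23296684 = 180.31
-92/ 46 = -2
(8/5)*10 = 16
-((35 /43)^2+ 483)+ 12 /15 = -4464064 /9245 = -482.86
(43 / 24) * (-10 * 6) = -215 / 2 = -107.50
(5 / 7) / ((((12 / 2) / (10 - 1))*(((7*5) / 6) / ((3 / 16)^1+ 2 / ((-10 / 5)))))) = -117 / 784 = -0.15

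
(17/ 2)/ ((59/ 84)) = 714/ 59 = 12.10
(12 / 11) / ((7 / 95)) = 1140 / 77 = 14.81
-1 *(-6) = 6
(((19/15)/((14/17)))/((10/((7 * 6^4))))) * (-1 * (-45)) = 313956/5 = 62791.20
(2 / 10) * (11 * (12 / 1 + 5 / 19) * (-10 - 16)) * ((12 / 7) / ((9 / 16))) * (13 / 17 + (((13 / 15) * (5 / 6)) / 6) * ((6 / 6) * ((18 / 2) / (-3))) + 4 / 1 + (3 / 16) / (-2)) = -2812256876 / 305235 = -9213.42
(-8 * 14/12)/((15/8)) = -4.98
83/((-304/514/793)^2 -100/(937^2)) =-732290.60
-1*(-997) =997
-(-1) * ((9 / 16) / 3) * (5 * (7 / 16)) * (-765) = -80325 / 256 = -313.77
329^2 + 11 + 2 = 108254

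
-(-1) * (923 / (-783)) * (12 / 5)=-3692 / 1305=-2.83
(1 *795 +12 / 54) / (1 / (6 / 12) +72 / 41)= 293437 / 1386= 211.72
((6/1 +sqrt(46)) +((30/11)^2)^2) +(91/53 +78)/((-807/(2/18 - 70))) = 75.01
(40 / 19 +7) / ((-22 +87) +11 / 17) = 2941 / 21204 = 0.14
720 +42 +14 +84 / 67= 52076 / 67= 777.25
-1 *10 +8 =-2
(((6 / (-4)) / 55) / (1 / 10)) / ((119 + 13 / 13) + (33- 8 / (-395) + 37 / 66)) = -7110 / 4003853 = -0.00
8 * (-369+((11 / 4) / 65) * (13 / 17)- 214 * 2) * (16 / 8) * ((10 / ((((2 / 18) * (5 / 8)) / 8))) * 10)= -2497250304 / 17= -146897076.71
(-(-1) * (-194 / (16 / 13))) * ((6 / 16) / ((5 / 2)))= -3783 / 160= -23.64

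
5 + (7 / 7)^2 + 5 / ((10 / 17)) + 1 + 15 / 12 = 67 / 4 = 16.75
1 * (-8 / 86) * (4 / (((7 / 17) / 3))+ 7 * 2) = -1208 / 301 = -4.01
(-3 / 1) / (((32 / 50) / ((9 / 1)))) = -675 / 16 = -42.19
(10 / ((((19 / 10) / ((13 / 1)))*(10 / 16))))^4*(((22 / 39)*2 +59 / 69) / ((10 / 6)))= 512290062336000 / 2997383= 170912446.74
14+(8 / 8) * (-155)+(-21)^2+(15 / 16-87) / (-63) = 33753 / 112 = 301.37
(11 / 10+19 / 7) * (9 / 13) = 2403 / 910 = 2.64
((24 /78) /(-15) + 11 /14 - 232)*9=-1893813 /910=-2081.11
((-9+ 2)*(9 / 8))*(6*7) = -1323 / 4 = -330.75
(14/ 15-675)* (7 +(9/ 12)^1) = -313441/ 60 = -5224.02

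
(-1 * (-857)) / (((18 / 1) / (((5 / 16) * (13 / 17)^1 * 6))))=55705 / 816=68.27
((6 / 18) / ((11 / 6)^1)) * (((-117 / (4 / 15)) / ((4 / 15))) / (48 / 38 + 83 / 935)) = -42514875 / 192136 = -221.27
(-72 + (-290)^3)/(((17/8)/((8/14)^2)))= -3121801216/833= -3747660.52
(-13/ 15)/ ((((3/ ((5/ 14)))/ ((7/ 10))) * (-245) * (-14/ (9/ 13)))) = -0.00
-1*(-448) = 448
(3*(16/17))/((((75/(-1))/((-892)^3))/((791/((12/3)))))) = 5283748139.37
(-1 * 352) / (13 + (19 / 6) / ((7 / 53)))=-14784 / 1553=-9.52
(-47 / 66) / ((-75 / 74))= 1739 / 2475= 0.70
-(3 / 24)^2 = -1 / 64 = -0.02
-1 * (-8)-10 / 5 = 6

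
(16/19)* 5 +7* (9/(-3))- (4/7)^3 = -110633/6517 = -16.98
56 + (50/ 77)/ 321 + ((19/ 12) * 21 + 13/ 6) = 9038383/ 98868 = 91.42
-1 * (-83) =83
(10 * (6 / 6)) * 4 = 40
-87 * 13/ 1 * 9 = -10179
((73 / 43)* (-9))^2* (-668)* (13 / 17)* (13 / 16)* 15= -182736445905 / 125732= -1453380.57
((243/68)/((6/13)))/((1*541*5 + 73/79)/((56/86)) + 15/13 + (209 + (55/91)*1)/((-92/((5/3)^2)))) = 74618739/39998464076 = 0.00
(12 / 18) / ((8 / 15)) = 5 / 4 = 1.25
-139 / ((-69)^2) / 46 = -139 / 219006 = -0.00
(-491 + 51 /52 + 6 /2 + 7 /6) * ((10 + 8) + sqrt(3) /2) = -227379 /26 - 75793 * sqrt(3) /312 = -9166.11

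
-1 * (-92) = 92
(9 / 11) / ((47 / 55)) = 45 / 47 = 0.96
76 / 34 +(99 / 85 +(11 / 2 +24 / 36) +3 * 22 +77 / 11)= 82.57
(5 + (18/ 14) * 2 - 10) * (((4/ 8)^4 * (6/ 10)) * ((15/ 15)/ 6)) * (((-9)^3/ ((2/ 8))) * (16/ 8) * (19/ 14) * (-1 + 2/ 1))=235467/ 1960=120.14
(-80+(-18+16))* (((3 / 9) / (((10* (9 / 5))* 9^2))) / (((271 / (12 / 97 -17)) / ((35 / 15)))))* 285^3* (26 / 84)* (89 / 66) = 66578914621375 / 2529545436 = 26320.51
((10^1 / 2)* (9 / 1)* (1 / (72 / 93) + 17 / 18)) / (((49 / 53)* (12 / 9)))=18285 / 224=81.63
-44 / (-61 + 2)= 0.75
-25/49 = -0.51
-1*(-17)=17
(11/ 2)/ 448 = 11/ 896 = 0.01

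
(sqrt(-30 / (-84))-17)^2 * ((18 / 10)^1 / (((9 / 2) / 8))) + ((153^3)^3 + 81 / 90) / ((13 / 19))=12220937245115866479539 / 182-272 * sqrt(70) / 35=67148006841295969602.78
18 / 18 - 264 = -263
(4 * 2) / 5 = 8 / 5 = 1.60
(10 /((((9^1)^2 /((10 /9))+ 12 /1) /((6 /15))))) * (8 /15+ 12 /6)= 304 /2547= 0.12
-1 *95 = -95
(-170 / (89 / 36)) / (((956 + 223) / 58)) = -39440 / 11659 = -3.38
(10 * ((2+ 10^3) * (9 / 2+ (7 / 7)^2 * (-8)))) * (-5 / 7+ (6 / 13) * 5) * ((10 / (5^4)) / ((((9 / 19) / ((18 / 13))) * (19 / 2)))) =-232464 / 845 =-275.11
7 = 7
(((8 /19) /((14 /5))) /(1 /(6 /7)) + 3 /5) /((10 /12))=20358 /23275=0.87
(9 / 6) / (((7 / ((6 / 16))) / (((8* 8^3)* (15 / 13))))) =379.78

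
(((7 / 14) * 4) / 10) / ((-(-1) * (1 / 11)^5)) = 161051 / 5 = 32210.20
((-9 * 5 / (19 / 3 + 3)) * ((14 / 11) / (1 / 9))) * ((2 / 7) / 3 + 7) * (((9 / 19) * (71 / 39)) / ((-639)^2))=-0.00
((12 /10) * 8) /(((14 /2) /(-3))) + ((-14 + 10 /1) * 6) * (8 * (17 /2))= -57264 /35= -1636.11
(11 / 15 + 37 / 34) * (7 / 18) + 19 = 180923 / 9180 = 19.71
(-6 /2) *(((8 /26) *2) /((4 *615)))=-2 /2665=-0.00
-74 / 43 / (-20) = 37 / 430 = 0.09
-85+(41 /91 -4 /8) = -15479 /182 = -85.05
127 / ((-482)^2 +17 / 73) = 0.00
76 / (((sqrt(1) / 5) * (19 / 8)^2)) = 1280 / 19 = 67.37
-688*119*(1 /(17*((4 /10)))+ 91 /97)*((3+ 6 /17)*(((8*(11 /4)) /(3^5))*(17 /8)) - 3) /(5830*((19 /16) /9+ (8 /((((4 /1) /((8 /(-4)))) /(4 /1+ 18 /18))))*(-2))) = 4383807344 /4902123435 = 0.89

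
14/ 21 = 0.67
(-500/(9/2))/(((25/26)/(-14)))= 14560/9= 1617.78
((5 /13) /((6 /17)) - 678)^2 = 2787734401 /6084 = 458207.50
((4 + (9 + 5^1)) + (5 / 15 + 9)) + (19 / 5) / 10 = 4157 / 150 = 27.71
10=10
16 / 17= 0.94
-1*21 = -21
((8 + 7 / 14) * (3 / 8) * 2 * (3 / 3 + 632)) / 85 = 47.48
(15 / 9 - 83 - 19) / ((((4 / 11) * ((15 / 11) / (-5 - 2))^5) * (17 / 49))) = 439145954847523 / 154912500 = 2834800.00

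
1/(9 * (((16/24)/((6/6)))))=1/6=0.17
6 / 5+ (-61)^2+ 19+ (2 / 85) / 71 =22578144 / 6035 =3741.20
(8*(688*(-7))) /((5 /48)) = -1849344 /5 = -369868.80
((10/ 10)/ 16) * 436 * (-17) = -1853/ 4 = -463.25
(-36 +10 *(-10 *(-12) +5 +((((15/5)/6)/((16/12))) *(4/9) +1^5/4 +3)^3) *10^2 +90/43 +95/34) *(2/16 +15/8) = 26029743779/78948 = 329707.45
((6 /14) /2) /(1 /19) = 57 /14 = 4.07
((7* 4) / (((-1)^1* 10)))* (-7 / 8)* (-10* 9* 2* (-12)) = 5292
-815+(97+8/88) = -7897/11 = -717.91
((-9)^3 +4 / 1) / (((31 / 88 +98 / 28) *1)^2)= -5614400 / 114921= -48.85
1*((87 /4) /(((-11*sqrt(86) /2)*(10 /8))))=-87*sqrt(86) /2365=-0.34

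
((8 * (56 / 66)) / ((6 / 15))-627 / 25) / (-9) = 6691 / 7425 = 0.90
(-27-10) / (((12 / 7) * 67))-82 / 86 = -44101 / 34572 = -1.28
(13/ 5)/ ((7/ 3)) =39/ 35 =1.11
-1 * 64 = -64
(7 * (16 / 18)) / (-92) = -14 / 207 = -0.07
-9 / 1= -9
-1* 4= -4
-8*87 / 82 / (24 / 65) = -1885 / 82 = -22.99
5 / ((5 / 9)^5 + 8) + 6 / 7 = 702831 / 475517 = 1.48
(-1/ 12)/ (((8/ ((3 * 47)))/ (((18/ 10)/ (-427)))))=423/ 68320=0.01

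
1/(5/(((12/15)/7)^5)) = 1024/262609375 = 0.00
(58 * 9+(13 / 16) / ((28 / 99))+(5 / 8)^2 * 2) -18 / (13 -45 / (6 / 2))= 239525 / 448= 534.65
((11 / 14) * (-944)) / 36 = -1298 / 63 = -20.60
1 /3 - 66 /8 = -95 /12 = -7.92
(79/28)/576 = 79/16128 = 0.00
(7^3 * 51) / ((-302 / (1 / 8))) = -17493 / 2416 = -7.24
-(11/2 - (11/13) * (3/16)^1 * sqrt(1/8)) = -11/2 + 33 * sqrt(2)/832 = -5.44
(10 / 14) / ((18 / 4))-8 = -494 / 63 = -7.84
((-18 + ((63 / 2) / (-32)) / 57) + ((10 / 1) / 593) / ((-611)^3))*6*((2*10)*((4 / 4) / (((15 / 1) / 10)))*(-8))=11531.05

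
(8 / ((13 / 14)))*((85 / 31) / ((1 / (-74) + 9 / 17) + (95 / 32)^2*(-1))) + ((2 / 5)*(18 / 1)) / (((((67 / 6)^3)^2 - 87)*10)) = -1980882843044603167616 / 695790195576190142025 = -2.85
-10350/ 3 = -3450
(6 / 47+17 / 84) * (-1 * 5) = -6515 / 3948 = -1.65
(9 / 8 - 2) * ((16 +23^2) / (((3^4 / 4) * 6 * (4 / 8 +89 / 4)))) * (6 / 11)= -1090 / 11583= -0.09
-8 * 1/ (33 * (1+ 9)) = -4/ 165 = -0.02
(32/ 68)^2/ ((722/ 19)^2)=16/ 104329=0.00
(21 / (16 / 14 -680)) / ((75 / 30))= -49 / 3960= -0.01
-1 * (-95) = 95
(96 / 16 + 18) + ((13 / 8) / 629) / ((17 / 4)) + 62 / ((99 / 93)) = 58042033 / 705738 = 82.24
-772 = -772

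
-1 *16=-16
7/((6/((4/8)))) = 7/12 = 0.58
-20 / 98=-10 / 49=-0.20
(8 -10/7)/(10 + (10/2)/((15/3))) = 46/77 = 0.60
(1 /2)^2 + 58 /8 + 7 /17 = 269 /34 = 7.91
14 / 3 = 4.67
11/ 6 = 1.83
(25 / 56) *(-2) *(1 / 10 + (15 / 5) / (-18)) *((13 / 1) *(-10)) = -325 / 42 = -7.74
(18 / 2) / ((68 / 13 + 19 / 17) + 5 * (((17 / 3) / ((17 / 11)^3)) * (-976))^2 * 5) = 87947613 / 548452671655651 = 0.00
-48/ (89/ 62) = -2976/ 89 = -33.44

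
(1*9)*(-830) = -7470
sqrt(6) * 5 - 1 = -1 + 5 * sqrt(6) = 11.25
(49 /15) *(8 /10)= 196 /75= 2.61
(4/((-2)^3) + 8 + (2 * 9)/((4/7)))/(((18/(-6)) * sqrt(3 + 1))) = -13/2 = -6.50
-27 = -27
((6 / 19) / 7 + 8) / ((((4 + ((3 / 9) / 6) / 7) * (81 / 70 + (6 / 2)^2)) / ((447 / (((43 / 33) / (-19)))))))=-441939960 / 343097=-1288.09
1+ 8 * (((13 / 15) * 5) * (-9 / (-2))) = 157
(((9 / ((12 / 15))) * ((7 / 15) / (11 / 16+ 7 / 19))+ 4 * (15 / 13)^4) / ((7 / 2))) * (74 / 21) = 5455568896 / 449235969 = 12.14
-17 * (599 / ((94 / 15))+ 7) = -163931 / 94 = -1743.95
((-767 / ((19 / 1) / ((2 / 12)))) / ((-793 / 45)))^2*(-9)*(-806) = 2840757075 / 2686562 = 1057.39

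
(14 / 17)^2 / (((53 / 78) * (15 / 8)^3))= 0.15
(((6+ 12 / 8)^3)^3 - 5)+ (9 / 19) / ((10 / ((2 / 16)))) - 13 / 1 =3652118265393 / 48640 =75084668.29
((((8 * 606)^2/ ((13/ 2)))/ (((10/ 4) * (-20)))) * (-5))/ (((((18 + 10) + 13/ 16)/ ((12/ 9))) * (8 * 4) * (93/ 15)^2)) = 78343680/ 5759273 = 13.60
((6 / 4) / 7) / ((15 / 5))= 1 / 14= 0.07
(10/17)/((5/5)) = 10/17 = 0.59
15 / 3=5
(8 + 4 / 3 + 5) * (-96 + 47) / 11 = -2107 / 33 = -63.85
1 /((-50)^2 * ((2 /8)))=1 /625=0.00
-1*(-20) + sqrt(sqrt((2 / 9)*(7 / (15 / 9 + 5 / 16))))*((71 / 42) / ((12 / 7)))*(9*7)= 20 + 497*14^(1 / 4)*285^(3 / 4) / 1140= 78.49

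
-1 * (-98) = 98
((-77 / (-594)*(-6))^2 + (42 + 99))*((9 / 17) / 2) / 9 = 5735 / 1377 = 4.16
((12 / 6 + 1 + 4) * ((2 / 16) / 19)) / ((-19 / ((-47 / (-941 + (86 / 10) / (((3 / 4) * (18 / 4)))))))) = -44415 / 365883608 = -0.00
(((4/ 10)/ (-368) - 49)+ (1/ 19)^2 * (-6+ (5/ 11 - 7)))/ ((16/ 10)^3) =-11.97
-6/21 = -2/7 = -0.29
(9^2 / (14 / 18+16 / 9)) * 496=361584 / 23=15721.04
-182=-182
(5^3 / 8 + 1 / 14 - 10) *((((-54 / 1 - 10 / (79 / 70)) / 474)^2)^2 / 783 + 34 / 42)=1499422707831145565501 / 325155862792033592886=4.61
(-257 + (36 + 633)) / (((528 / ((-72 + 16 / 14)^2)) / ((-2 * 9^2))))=-342085248 / 539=-634666.51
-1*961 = -961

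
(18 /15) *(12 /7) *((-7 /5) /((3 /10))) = -48 /5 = -9.60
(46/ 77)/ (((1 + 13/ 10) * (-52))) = -0.00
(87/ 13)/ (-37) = -87/ 481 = -0.18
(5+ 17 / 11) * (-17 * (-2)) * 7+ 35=17521 / 11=1592.82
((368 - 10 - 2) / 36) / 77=89 / 693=0.13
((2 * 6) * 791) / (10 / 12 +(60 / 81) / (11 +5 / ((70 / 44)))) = 50744232 / 4735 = 10716.84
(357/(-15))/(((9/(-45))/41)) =4879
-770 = -770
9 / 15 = 3 / 5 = 0.60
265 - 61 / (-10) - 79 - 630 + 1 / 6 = -6566 / 15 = -437.73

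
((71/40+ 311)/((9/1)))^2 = 156525121/129600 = 1207.76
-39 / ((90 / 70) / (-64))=5824 / 3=1941.33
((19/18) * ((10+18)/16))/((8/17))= 2261/576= 3.93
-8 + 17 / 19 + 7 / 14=-251 / 38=-6.61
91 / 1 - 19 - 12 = 60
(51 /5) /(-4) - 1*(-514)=10229 /20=511.45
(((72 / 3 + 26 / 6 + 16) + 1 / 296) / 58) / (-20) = -0.04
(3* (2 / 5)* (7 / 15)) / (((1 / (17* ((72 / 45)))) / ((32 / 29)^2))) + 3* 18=7626446 / 105125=72.55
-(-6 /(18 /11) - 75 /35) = 122 /21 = 5.81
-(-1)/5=1/5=0.20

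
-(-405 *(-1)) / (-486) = 5 / 6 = 0.83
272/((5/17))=4624/5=924.80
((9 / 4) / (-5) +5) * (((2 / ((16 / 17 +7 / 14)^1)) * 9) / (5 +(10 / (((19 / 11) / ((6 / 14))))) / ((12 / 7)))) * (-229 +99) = -1965132 / 1715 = -1145.85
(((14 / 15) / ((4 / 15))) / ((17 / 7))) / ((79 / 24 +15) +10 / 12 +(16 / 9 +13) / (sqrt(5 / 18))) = -79380 / 1210787 +625632 * sqrt(10) / 20583379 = 0.03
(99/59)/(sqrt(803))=0.06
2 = 2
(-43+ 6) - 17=-54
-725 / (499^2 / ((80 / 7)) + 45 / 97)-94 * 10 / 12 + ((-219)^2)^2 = 1166750006655201512 / 507225837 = 2300257442.63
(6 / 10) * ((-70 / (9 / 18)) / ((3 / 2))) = -56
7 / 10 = 0.70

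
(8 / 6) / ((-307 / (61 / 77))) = -244 / 70917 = -0.00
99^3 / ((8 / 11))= 10673289 / 8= 1334161.12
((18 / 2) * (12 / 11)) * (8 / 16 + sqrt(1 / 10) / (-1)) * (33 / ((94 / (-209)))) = -16929 / 47 + 16929 * sqrt(10) / 235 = -132.39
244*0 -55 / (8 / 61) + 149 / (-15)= -51517 / 120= -429.31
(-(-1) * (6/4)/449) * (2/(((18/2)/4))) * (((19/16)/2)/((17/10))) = 95/91596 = 0.00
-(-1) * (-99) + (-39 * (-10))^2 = 152001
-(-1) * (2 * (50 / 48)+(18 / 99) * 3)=347 / 132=2.63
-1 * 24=-24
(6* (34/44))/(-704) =-51/7744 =-0.01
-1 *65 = -65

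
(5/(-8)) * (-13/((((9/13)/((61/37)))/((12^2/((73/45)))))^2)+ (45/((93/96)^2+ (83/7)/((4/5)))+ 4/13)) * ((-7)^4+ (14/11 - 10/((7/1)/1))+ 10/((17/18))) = 3508116543754333749544175/4006966563897154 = 875504321.74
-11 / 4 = -2.75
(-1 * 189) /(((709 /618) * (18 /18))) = -116802 /709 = -164.74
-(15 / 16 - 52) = 817 / 16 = 51.06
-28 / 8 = -7 / 2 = -3.50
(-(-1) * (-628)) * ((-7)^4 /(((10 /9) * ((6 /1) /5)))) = -1130871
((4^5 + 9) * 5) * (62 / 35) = 64046 / 7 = 9149.43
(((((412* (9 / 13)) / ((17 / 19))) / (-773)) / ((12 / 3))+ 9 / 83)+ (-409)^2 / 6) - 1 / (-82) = 48623991866432 / 1744034097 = 27880.18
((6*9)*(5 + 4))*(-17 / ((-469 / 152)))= 1255824 / 469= 2677.66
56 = 56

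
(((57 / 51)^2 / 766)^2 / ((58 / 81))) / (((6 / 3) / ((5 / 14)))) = 52780005 / 79586471350624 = 0.00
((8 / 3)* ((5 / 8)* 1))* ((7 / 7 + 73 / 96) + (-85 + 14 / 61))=-2430535 / 17568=-138.35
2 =2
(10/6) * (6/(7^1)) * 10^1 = 100/7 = 14.29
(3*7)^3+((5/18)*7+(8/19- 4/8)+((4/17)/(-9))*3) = 9262.79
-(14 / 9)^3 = -2744 / 729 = -3.76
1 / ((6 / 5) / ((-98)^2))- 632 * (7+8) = -4430 / 3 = -1476.67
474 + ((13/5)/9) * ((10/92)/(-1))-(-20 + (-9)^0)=204089/414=492.97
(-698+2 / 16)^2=31169889 / 64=487029.52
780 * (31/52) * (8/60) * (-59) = -3658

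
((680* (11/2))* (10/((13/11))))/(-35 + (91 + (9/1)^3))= 82280/2041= 40.31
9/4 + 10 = 49/4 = 12.25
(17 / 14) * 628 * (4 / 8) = 381.29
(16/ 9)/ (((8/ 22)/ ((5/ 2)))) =110/ 9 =12.22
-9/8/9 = -1/8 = -0.12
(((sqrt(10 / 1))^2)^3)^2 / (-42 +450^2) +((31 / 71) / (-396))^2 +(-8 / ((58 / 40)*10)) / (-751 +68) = 2610030894683225489 / 528335098485415056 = 4.94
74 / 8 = 37 / 4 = 9.25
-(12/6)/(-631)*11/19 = 22/11989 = 0.00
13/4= 3.25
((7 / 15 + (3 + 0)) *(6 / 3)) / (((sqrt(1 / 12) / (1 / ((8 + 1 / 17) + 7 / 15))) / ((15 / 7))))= 26520 *sqrt(3) / 7609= 6.04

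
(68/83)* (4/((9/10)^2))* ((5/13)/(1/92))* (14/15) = 133.62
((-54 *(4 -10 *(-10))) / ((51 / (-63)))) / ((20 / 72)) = 2122848 / 85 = 24974.68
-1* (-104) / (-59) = -104 / 59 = -1.76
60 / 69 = 20 / 23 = 0.87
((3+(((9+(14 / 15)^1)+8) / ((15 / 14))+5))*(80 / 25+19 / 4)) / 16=147499 / 12000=12.29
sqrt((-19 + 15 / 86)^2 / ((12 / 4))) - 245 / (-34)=245 / 34 + 1619*sqrt(3) / 258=18.07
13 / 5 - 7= -22 / 5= -4.40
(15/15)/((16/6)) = 3/8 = 0.38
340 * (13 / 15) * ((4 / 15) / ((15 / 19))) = 99.53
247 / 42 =5.88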